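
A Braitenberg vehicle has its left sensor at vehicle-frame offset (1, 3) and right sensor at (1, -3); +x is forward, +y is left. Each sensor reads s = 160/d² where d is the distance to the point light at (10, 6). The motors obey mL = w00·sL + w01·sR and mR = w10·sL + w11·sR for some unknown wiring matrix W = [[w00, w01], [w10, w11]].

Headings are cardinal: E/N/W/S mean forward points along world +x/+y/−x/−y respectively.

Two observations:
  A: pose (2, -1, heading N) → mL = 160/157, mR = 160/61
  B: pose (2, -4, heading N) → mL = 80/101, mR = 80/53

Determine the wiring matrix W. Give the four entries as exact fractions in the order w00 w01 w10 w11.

1 0 0 1

obs A: pose=(2,-1,N) → sL=160/157, sR=160/61, mL=160/157, mR=160/61
obs B: pose=(2,-4,N) → sL=80/101, sR=80/53, mL=80/101, mR=80/53
sensor matrix S = [[160/157, 160/61], [80/101, 80/53]]; det S = -27648000/51265681
solve [mL_A; mL_B] = S·[w00; w01] and [mR_A; mR_B] = S·[w10; w11]:
  w00 = 1, w01 = 0, w10 = 0, w11 = 1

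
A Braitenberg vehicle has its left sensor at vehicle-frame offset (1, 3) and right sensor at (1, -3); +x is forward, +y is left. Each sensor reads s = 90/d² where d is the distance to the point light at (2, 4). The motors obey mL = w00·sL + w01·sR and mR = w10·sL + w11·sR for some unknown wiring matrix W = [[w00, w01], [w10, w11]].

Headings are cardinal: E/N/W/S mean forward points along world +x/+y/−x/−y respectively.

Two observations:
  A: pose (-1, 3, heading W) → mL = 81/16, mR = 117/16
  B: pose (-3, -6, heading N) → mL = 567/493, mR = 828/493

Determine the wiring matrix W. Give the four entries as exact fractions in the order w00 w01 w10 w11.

1 1/2 1 1

obs A: pose=(-1,3,W) → sL=45/16, sR=9/2, mL=81/16, mR=117/16
obs B: pose=(-3,-6,N) → sL=18/29, sR=18/17, mL=567/493, mR=828/493
sensor matrix S = [[45/16, 9/2], [18/29, 18/17]]; det S = 729/3944
solve [mL_A; mL_B] = S·[w00; w01] and [mR_A; mR_B] = S·[w10; w11]:
  w00 = 1, w01 = 1/2, w10 = 1, w11 = 1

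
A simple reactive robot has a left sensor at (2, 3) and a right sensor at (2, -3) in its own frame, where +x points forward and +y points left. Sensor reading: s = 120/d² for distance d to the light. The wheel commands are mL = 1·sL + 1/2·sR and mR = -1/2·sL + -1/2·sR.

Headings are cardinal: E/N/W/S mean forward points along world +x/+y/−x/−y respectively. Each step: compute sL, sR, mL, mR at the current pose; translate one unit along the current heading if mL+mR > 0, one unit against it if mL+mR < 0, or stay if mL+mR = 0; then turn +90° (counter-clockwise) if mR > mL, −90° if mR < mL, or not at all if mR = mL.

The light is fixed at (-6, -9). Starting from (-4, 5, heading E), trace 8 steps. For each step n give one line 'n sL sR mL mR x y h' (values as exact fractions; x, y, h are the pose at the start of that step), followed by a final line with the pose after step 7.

n=0: pose=(-4,5,E); sL=24/61, sR=120/137; mL=6948/8357, mR=-5304/8357; mL+mR=12/61 → advance +1; mR−mL=-12252/8357 → turn -1·90°
n=1: pose=(-3,5,S); sL=2/3, sR=5/6; mL=13/12, mR=-3/4; mL+mR=1/3 → advance +1; mR−mL=-11/6 → turn -1·90°
n=2: pose=(-3,4,W); sL=120/101, sR=120/257; mL=36900/25957, mR=-21480/25957; mL+mR=60/101 → advance +1; mR−mL=-58380/25957 → turn -1·90°
n=3: pose=(-4,4,N); sL=60/113, sR=12/25; mL=2178/2825, mR=-1428/2825; mL+mR=30/113 → advance +1; mR−mL=-3606/2825 → turn -1·90°
n=4: pose=(-4,5,E); sL=24/61, sR=120/137; mL=6948/8357, mR=-5304/8357; mL+mR=12/61 → advance +1; mR−mL=-12252/8357 → turn -1·90°
n=5: pose=(-3,5,S); sL=2/3, sR=5/6; mL=13/12, mR=-3/4; mL+mR=1/3 → advance +1; mR−mL=-11/6 → turn -1·90°
n=6: pose=(-3,4,W); sL=120/101, sR=120/257; mL=36900/25957, mR=-21480/25957; mL+mR=60/101 → advance +1; mR−mL=-58380/25957 → turn -1·90°
n=7: pose=(-4,4,N); sL=60/113, sR=12/25; mL=2178/2825, mR=-1428/2825; mL+mR=30/113 → advance +1; mR−mL=-3606/2825 → turn -1·90°

0 24/61 120/137 6948/8357 -5304/8357 -4 5 E
1 2/3 5/6 13/12 -3/4 -3 5 S
2 120/101 120/257 36900/25957 -21480/25957 -3 4 W
3 60/113 12/25 2178/2825 -1428/2825 -4 4 N
4 24/61 120/137 6948/8357 -5304/8357 -4 5 E
5 2/3 5/6 13/12 -3/4 -3 5 S
6 120/101 120/257 36900/25957 -21480/25957 -3 4 W
7 60/113 12/25 2178/2825 -1428/2825 -4 4 N
final -4 5 E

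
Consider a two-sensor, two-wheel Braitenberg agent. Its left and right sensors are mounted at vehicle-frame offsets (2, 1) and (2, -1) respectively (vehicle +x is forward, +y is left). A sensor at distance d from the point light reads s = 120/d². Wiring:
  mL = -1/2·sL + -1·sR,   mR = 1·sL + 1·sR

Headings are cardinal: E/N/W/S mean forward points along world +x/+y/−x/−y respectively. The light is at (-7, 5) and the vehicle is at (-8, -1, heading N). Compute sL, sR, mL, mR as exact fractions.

left sensor world pos  = (-9, 1); dL² = 20
right sensor world pos = (-7, 1); dR² = 16
sL = 120/20 = 6
sR = 120/16 = 15/2
mL = -1/2·sL + -1·sR = -21/2
mR = 1·sL + 1·sR = 27/2

6 15/2 -21/2 27/2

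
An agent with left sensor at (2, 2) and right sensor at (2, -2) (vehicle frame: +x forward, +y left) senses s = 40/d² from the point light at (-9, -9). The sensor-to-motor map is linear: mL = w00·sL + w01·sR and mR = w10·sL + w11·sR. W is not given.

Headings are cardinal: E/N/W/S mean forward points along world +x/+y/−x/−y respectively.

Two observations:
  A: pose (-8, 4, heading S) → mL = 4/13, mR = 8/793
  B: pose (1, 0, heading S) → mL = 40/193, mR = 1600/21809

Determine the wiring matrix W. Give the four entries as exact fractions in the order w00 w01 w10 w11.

1 0 -1/2 1/2

obs A: pose=(-8,4,S) → sL=4/13, sR=20/61, mL=4/13, mR=8/793
obs B: pose=(1,0,S) → sL=40/193, sR=40/113, mL=40/193, mR=1600/21809
sensor matrix S = [[4/13, 20/61], [40/193, 40/113]]; det S = 708480/17294537
solve [mL_A; mL_B] = S·[w00; w01] and [mR_A; mR_B] = S·[w10; w11]:
  w00 = 1, w01 = 0, w10 = -1/2, w11 = 1/2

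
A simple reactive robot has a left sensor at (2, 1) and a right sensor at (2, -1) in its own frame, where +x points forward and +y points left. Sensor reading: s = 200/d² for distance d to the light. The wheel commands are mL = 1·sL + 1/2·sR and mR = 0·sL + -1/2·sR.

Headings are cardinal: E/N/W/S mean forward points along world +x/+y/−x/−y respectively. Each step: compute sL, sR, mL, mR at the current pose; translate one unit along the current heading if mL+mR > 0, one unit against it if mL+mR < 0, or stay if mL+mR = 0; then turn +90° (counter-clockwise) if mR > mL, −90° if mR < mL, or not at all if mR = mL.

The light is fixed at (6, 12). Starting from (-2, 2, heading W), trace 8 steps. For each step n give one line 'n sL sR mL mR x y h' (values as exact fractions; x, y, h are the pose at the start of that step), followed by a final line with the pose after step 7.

n=0: pose=(-2,2,W); sL=200/221, sR=200/181; mL=58300/40001, mR=-100/181; mL+mR=200/221 → advance +1; mR−mL=-80400/40001 → turn -1·90°
n=1: pose=(-3,2,N); sL=50/41, sR=25/16; mL=2625/1312, mR=-25/32; mL+mR=50/41 → advance +1; mR−mL=-1825/656 → turn -1·90°
n=2: pose=(-3,3,E); sL=200/113, sR=200/149; mL=41100/16837, mR=-100/149; mL+mR=200/113 → advance +1; mR−mL=-52400/16837 → turn -1·90°
n=3: pose=(-2,3,S); sL=20/17, sR=100/101; mL=2870/1717, mR=-50/101; mL+mR=20/17 → advance +1; mR−mL=-3720/1717 → turn -1·90°
n=4: pose=(-2,2,W); sL=200/221, sR=200/181; mL=58300/40001, mR=-100/181; mL+mR=200/221 → advance +1; mR−mL=-80400/40001 → turn -1·90°
n=5: pose=(-3,2,N); sL=50/41, sR=25/16; mL=2625/1312, mR=-25/32; mL+mR=50/41 → advance +1; mR−mL=-1825/656 → turn -1·90°
n=6: pose=(-3,3,E); sL=200/113, sR=200/149; mL=41100/16837, mR=-100/149; mL+mR=200/113 → advance +1; mR−mL=-52400/16837 → turn -1·90°
n=7: pose=(-2,3,S); sL=20/17, sR=100/101; mL=2870/1717, mR=-50/101; mL+mR=20/17 → advance +1; mR−mL=-3720/1717 → turn -1·90°

0 200/221 200/181 58300/40001 -100/181 -2 2 W
1 50/41 25/16 2625/1312 -25/32 -3 2 N
2 200/113 200/149 41100/16837 -100/149 -3 3 E
3 20/17 100/101 2870/1717 -50/101 -2 3 S
4 200/221 200/181 58300/40001 -100/181 -2 2 W
5 50/41 25/16 2625/1312 -25/32 -3 2 N
6 200/113 200/149 41100/16837 -100/149 -3 3 E
7 20/17 100/101 2870/1717 -50/101 -2 3 S
final -2 2 W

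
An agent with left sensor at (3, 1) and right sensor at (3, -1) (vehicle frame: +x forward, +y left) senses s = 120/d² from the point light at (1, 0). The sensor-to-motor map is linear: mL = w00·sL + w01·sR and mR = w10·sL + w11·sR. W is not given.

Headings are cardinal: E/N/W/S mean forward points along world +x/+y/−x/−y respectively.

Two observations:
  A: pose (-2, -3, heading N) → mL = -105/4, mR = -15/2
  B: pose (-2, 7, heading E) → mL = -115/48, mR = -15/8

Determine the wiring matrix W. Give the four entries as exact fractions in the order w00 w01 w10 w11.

obs A: pose=(-2,-3,N) → sL=15/2, sR=30, mL=-105/4, mR=-15/2
obs B: pose=(-2,7,E) → sL=15/8, sR=10/3, mL=-115/48, mR=-15/8
sensor matrix S = [[15/2, 30], [15/8, 10/3]]; det S = -125/4
solve [mL_A; mL_B] = S·[w00; w01] and [mR_A; mR_B] = S·[w10; w11]:
  w00 = 1/2, w01 = -1, w10 = -1, w11 = 0

1/2 -1 -1 0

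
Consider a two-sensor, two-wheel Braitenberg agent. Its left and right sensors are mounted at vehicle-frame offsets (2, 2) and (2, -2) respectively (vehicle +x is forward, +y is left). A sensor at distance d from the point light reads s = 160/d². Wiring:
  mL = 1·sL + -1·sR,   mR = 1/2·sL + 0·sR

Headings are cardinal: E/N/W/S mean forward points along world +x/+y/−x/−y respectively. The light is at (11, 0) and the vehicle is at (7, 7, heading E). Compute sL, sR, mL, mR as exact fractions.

left sensor world pos  = (9, 9); dL² = 85
right sensor world pos = (9, 5); dR² = 29
sL = 160/85 = 32/17
sR = 160/29 = 160/29
mL = 1·sL + -1·sR = -1792/493
mR = 1/2·sL + 0·sR = 16/17

32/17 160/29 -1792/493 16/17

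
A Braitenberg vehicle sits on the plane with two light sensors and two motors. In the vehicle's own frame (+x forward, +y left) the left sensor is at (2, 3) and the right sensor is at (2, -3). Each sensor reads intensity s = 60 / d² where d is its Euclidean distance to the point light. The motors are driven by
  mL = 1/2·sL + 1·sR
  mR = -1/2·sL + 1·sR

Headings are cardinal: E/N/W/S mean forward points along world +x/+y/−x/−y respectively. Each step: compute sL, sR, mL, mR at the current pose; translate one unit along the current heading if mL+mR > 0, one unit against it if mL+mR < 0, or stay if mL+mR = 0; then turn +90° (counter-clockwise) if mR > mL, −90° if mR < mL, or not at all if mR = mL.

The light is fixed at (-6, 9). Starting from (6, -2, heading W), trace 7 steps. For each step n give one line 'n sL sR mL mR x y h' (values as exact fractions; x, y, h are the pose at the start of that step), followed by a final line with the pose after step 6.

n=0: pose=(6,-2,W); sL=15/74, sR=15/41; mL=2835/6068, mR=1605/6068; mL+mR=30/41 → advance +1; mR−mL=-15/74 → turn -1·90°
n=1: pose=(5,-2,N); sL=12/29, sR=60/277; mL=3402/8033, mR=78/8033; mL+mR=120/277 → advance +1; mR−mL=-12/29 → turn -1·90°
n=2: pose=(5,-1,E); sL=30/109, sR=30/169; mL=5805/18421, mR=735/18421; mL+mR=60/169 → advance +1; mR−mL=-30/109 → turn -1·90°
n=3: pose=(6,-1,S); sL=20/123, sR=4/15; mL=214/615, mR=38/205; mL+mR=8/15 → advance +1; mR−mL=-20/123 → turn -1·90°
n=4: pose=(6,-2,W); sL=15/74, sR=15/41; mL=2835/6068, mR=1605/6068; mL+mR=30/41 → advance +1; mR−mL=-15/74 → turn -1·90°
n=5: pose=(5,-2,N); sL=12/29, sR=60/277; mL=3402/8033, mR=78/8033; mL+mR=120/277 → advance +1; mR−mL=-12/29 → turn -1·90°
n=6: pose=(5,-1,E); sL=30/109, sR=30/169; mL=5805/18421, mR=735/18421; mL+mR=60/169 → advance +1; mR−mL=-30/109 → turn -1·90°

0 15/74 15/41 2835/6068 1605/6068 6 -2 W
1 12/29 60/277 3402/8033 78/8033 5 -2 N
2 30/109 30/169 5805/18421 735/18421 5 -1 E
3 20/123 4/15 214/615 38/205 6 -1 S
4 15/74 15/41 2835/6068 1605/6068 6 -2 W
5 12/29 60/277 3402/8033 78/8033 5 -2 N
6 30/109 30/169 5805/18421 735/18421 5 -1 E
final 6 -1 S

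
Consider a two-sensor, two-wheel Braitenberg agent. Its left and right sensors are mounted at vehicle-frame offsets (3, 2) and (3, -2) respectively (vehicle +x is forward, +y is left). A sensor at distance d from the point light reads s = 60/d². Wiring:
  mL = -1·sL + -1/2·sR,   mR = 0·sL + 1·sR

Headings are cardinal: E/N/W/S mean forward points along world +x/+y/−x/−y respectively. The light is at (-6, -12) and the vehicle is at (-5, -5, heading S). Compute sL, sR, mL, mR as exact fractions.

left sensor world pos  = (-3, -8); dL² = 25
right sensor world pos = (-7, -8); dR² = 17
sL = 60/25 = 12/5
sR = 60/17 = 60/17
mL = -1·sL + -1/2·sR = -354/85
mR = 0·sL + 1·sR = 60/17

12/5 60/17 -354/85 60/17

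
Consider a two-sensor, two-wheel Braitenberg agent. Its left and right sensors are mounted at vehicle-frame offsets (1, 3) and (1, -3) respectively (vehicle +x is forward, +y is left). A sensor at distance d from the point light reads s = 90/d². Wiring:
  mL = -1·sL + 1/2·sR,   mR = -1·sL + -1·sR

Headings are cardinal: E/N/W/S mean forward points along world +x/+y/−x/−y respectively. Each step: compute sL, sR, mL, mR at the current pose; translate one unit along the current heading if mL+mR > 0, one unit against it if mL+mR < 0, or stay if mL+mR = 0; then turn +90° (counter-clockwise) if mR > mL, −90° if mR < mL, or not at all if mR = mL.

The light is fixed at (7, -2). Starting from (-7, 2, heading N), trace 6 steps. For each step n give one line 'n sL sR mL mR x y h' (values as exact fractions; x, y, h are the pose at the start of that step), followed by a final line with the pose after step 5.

0 45/157 45/73 495/22922 -10350/11461 -7 2 N
1 18/41 90/169 -1197/6929 -6732/6929 -7 1 E
2 45/74 45/164 -5715/12136 -5355/6068 -8 1 S
3 90/257 18/61 -3177/15677 -10116/15677 -8 2 W
4 45/157 45/73 495/22922 -10350/11461 -7 2 N
5 18/41 90/169 -1197/6929 -6732/6929 -7 1 E
final -8 1 S

n=0: pose=(-7,2,N); sL=45/157, sR=45/73; mL=495/22922, mR=-10350/11461; mL+mR=-20205/22922 → advance -1; mR−mL=-135/146 → turn -1·90°
n=1: pose=(-7,1,E); sL=18/41, sR=90/169; mL=-1197/6929, mR=-6732/6929; mL+mR=-7929/6929 → advance -1; mR−mL=-135/169 → turn -1·90°
n=2: pose=(-8,1,S); sL=45/74, sR=45/164; mL=-5715/12136, mR=-5355/6068; mL+mR=-16425/12136 → advance -1; mR−mL=-135/328 → turn -1·90°
n=3: pose=(-8,2,W); sL=90/257, sR=18/61; mL=-3177/15677, mR=-10116/15677; mL+mR=-13293/15677 → advance -1; mR−mL=-27/61 → turn -1·90°
n=4: pose=(-7,2,N); sL=45/157, sR=45/73; mL=495/22922, mR=-10350/11461; mL+mR=-20205/22922 → advance -1; mR−mL=-135/146 → turn -1·90°
n=5: pose=(-7,1,E); sL=18/41, sR=90/169; mL=-1197/6929, mR=-6732/6929; mL+mR=-7929/6929 → advance -1; mR−mL=-135/169 → turn -1·90°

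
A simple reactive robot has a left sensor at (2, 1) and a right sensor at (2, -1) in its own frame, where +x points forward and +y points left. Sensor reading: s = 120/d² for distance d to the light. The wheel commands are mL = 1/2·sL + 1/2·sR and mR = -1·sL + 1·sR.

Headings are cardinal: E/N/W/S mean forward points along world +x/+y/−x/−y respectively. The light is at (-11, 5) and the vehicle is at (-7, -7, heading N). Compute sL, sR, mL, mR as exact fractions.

left sensor world pos  = (-8, -5); dL² = 109
right sensor world pos = (-6, -5); dR² = 125
sL = 120/109 = 120/109
sR = 120/125 = 24/25
mL = 1/2·sL + 1/2·sR = 2808/2725
mR = -1·sL + 1·sR = -384/2725

120/109 24/25 2808/2725 -384/2725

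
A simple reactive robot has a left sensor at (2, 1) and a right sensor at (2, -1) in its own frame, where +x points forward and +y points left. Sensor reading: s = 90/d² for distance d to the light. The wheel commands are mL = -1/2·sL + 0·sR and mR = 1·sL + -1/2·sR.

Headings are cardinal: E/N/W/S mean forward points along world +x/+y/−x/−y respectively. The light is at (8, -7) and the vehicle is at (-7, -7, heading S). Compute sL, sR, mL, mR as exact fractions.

9/20 9/26 -9/40 18/65

left sensor world pos  = (-6, -9); dL² = 200
right sensor world pos = (-8, -9); dR² = 260
sL = 90/200 = 9/20
sR = 90/260 = 9/26
mL = -1/2·sL + 0·sR = -9/40
mR = 1·sL + -1/2·sR = 18/65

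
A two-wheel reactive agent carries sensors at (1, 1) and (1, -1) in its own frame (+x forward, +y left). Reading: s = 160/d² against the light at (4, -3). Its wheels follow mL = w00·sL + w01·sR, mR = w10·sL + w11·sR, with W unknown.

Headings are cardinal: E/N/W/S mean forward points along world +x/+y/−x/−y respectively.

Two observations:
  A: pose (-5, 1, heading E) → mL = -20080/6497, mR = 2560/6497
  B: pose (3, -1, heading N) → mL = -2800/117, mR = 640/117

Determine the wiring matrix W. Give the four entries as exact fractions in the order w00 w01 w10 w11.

obs A: pose=(-5,1,E) → sL=160/89, sR=160/73, mL=-20080/6497, mR=2560/6497
obs B: pose=(3,-1,N) → sL=160/13, sR=160/9, mL=-2800/117, mR=640/117
sensor matrix S = [[160/89, 160/73], [160/13, 160/9]]; det S = 3788800/760149
solve [mL_A; mL_B] = S·[w00; w01] and [mR_A; mR_B] = S·[w10; w11]:
  w00 = -1/2, w01 = -1, w10 = -1, w11 = 1

-1/2 -1 -1 1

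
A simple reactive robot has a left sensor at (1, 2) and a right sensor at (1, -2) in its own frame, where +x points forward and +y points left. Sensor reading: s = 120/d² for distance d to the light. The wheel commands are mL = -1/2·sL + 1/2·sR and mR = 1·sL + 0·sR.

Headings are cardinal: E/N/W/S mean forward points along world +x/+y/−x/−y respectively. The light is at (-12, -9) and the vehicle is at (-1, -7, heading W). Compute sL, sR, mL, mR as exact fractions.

left sensor world pos  = (-2, -9); dL² = 100
right sensor world pos = (-2, -5); dR² = 116
sL = 120/100 = 6/5
sR = 120/116 = 30/29
mL = -1/2·sL + 1/2·sR = -12/145
mR = 1·sL + 0·sR = 6/5

6/5 30/29 -12/145 6/5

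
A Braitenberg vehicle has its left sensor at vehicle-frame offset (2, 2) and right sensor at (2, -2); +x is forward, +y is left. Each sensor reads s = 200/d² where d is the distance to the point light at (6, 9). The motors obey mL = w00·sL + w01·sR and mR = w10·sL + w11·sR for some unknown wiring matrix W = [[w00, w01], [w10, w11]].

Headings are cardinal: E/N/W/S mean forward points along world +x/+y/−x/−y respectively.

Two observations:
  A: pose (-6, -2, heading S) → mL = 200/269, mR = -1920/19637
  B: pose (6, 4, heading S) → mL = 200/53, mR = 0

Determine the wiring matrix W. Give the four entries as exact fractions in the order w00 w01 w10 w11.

1 0 -1/2 1/2

obs A: pose=(-6,-2,S) → sL=200/269, sR=40/73, mL=200/269, mR=-1920/19637
obs B: pose=(6,4,S) → sL=200/53, sR=200/53, mL=200/53, mR=0
sensor matrix S = [[200/269, 40/73], [200/53, 200/53]]; det S = 768000/1040761
solve [mL_A; mL_B] = S·[w00; w01] and [mR_A; mR_B] = S·[w10; w11]:
  w00 = 1, w01 = 0, w10 = -1/2, w11 = 1/2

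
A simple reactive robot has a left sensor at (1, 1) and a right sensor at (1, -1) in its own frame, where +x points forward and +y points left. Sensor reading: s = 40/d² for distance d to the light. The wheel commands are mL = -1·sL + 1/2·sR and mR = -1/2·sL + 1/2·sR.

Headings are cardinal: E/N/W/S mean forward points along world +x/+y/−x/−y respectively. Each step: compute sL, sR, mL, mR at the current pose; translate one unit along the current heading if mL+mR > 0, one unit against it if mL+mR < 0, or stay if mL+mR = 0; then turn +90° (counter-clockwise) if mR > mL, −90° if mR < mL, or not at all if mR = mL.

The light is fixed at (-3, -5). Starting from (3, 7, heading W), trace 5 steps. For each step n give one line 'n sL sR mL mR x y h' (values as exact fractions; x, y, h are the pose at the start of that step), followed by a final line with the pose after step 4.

n=0: pose=(3,7,W); sL=20/73, sR=20/97; mL=-1210/7081, mR=-240/7081; mL+mR=-1450/7081 → advance -1; mR−mL=10/73 → turn +1·90°
n=1: pose=(4,7,S); sL=8/37, sR=40/157; mL=-516/5809, mR=112/5809; mL+mR=-404/5809 → advance -1; mR−mL=4/37 → turn +1·90°
n=2: pose=(4,8,E); sL=2/13, sR=5/26; mL=-3/52, mR=1/52; mL+mR=-1/26 → advance -1; mR−mL=1/13 → turn +1·90°
n=3: pose=(3,8,N); sL=40/221, sR=8/49; mL=-1076/10829, mR=-96/10829; mL+mR=-1172/10829 → advance -1; mR−mL=20/221 → turn +1·90°
n=4: pose=(3,7,W); sL=20/73, sR=20/97; mL=-1210/7081, mR=-240/7081; mL+mR=-1450/7081 → advance -1; mR−mL=10/73 → turn +1·90°

0 20/73 20/97 -1210/7081 -240/7081 3 7 W
1 8/37 40/157 -516/5809 112/5809 4 7 S
2 2/13 5/26 -3/52 1/52 4 8 E
3 40/221 8/49 -1076/10829 -96/10829 3 8 N
4 20/73 20/97 -1210/7081 -240/7081 3 7 W
final 4 7 S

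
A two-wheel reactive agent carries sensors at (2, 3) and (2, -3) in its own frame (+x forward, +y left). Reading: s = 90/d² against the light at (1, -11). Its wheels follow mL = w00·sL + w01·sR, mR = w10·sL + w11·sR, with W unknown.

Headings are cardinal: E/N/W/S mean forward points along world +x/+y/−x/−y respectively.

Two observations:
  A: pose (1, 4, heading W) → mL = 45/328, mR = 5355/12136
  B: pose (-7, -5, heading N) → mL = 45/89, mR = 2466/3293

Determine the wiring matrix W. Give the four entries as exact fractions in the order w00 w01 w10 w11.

obs A: pose=(1,4,W) → sL=45/74, sR=45/164, mL=45/328, mR=5355/12136
obs B: pose=(-7,-5,N) → sL=18/37, sR=90/89, mL=45/89, mR=2466/3293
sensor matrix S = [[45/74, 45/164], [18/37, 90/89]]; det S = 130005/270026
solve [mL_A; mL_B] = S·[w00; w01] and [mR_A; mR_B] = S·[w10; w11]:
  w00 = 0, w01 = 1/2, w10 = 1/2, w11 = 1/2

0 1/2 1/2 1/2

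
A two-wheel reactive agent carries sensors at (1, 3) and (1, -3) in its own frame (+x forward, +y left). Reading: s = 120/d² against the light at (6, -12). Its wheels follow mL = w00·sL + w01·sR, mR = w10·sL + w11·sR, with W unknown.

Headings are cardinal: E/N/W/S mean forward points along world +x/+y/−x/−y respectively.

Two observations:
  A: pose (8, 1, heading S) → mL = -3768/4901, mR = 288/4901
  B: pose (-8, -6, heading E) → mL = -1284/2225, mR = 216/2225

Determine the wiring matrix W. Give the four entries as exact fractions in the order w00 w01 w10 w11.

obs A: pose=(8,1,S) → sL=120/169, sR=24/29, mL=-3768/4901, mR=288/4901
obs B: pose=(-8,-6,E) → sL=12/25, sR=60/89, mL=-1284/2225, mR=216/2225
sensor matrix S = [[120/169, 24/29], [12/25, 60/89]]; det S = 888192/10904725
solve [mL_A; mL_B] = S·[w00; w01] and [mR_A; mR_B] = S·[w10; w11]:
  w00 = -1/2, w01 = -1/2, w10 = -1/2, w11 = 1/2

-1/2 -1/2 -1/2 1/2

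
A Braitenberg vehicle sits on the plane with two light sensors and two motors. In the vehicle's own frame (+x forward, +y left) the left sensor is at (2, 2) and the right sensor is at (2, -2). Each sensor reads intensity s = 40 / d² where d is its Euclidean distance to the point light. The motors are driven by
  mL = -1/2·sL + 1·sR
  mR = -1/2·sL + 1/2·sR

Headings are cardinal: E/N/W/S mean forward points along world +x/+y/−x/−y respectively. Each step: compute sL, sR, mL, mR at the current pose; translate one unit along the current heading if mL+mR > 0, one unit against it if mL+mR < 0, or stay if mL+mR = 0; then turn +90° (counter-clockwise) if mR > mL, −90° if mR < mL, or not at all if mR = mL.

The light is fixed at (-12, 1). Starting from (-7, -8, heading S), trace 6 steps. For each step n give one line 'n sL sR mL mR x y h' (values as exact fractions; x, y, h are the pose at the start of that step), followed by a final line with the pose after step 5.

n=0: pose=(-7,-8,S); sL=4/17, sR=4/13; mL=42/221, mR=8/221; mL+mR=50/221 → advance +1; mR−mL=-2/13 → turn -1·90°
n=1: pose=(-7,-9,W); sL=40/153, sR=40/73; mL=4660/11169, mR=1600/11169; mL+mR=6260/11169 → advance +1; mR−mL=-20/73 → turn -1·90°
n=2: pose=(-8,-9,N); sL=10/17, sR=2/5; mL=9/85, mR=-8/85; mL+mR=1/85 → advance +1; mR−mL=-1/5 → turn -1·90°
n=3: pose=(-8,-8,E); sL=8/17, sR=40/157; mL=52/2669, mR=-288/2669; mL+mR=-236/2669 → advance -1; mR−mL=-20/157 → turn -1·90°
n=4: pose=(-9,-8,S); sL=20/73, sR=20/61; mL=850/4453, mR=120/4453; mL+mR=970/4453 → advance +1; mR−mL=-10/61 → turn -1·90°
n=5: pose=(-9,-9,W); sL=8/29, sR=8/13; mL=180/377, mR=64/377; mL+mR=244/377 → advance +1; mR−mL=-4/13 → turn -1·90°

0 4/17 4/13 42/221 8/221 -7 -8 S
1 40/153 40/73 4660/11169 1600/11169 -7 -9 W
2 10/17 2/5 9/85 -8/85 -8 -9 N
3 8/17 40/157 52/2669 -288/2669 -8 -8 E
4 20/73 20/61 850/4453 120/4453 -9 -8 S
5 8/29 8/13 180/377 64/377 -9 -9 W
final -10 -9 N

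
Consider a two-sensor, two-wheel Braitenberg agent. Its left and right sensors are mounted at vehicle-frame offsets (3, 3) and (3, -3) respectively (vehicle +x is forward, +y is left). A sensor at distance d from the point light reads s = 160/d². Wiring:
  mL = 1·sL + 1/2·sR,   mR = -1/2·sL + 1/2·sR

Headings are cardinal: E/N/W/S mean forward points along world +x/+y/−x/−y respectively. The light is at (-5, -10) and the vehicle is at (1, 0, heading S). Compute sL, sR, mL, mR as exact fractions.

16/13 80/29 984/377 288/377

left sensor world pos  = (4, -3); dL² = 130
right sensor world pos = (-2, -3); dR² = 58
sL = 160/130 = 16/13
sR = 160/58 = 80/29
mL = 1·sL + 1/2·sR = 984/377
mR = -1/2·sL + 1/2·sR = 288/377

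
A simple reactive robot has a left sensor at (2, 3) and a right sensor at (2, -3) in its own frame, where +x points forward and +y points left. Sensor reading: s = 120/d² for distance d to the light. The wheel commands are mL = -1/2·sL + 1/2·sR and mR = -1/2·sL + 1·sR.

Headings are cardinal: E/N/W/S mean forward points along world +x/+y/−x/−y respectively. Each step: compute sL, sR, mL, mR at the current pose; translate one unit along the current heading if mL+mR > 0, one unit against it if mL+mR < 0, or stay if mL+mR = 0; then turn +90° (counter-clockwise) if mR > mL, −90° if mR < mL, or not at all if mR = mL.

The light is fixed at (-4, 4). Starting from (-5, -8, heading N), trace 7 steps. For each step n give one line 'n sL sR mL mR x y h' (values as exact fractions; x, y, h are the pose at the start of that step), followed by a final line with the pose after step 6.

n=0: pose=(-5,-8,N); sL=30/29, sR=15/13; mL=45/754, mR=240/377; mL+mR=525/754 → advance +1; mR−mL=15/26 → turn +1·90°
n=1: pose=(-5,-7,W); sL=24/41, sR=120/73; mL=1584/2993, mR=4044/2993; mL+mR=5628/2993 → advance +1; mR−mL=60/73 → turn +1·90°
n=2: pose=(-6,-7,S); sL=12/17, sR=60/97; mL=-72/1649, mR=438/1649; mL+mR=366/1649 → advance +1; mR−mL=30/97 → turn +1·90°
n=3: pose=(-6,-8,E); sL=40/27, sR=8/15; mL=-64/135, mR=-28/135; mL+mR=-92/135 → advance -1; mR−mL=4/15 → turn +1·90°
n=4: pose=(-7,-8,N); sL=15/17, sR=6/5; mL=27/170, mR=129/170; mL+mR=78/85 → advance +1; mR−mL=3/5 → turn +1·90°
n=5: pose=(-7,-7,W); sL=120/221, sR=120/89; mL=7920/19669, mR=21180/19669; mL+mR=29100/19669 → advance +1; mR−mL=60/89 → turn +1·90°
n=6: pose=(-8,-7,S); sL=12/17, sR=60/109; mL=-144/1853, mR=366/1853; mL+mR=222/1853 → advance +1; mR−mL=30/109 → turn +1·90°

0 30/29 15/13 45/754 240/377 -5 -8 N
1 24/41 120/73 1584/2993 4044/2993 -5 -7 W
2 12/17 60/97 -72/1649 438/1649 -6 -7 S
3 40/27 8/15 -64/135 -28/135 -6 -8 E
4 15/17 6/5 27/170 129/170 -7 -8 N
5 120/221 120/89 7920/19669 21180/19669 -7 -7 W
6 12/17 60/109 -144/1853 366/1853 -8 -7 S
final -8 -8 E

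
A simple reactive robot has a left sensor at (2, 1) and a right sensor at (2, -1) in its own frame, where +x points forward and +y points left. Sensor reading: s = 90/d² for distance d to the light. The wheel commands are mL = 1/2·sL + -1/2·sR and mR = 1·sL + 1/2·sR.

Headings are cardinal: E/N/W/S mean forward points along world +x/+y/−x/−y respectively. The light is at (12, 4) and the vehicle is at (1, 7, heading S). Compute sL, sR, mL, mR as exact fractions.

left sensor world pos  = (2, 5); dL² = 101
right sensor world pos = (0, 5); dR² = 145
sL = 90/101 = 90/101
sR = 90/145 = 18/29
mL = 1/2·sL + -1/2·sR = 396/2929
mR = 1·sL + 1/2·sR = 3519/2929

90/101 18/29 396/2929 3519/2929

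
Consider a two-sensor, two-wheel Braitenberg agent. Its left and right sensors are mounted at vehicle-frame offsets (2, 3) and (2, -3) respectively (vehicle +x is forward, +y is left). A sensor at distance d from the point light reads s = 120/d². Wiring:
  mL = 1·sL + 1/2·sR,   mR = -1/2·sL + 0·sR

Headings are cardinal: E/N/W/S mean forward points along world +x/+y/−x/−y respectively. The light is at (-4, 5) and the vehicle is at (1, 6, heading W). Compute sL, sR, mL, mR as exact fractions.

120/13 24/5 756/65 -60/13

left sensor world pos  = (-1, 3); dL² = 13
right sensor world pos = (-1, 9); dR² = 25
sL = 120/13 = 120/13
sR = 120/25 = 24/5
mL = 1·sL + 1/2·sR = 756/65
mR = -1/2·sL + 0·sR = -60/13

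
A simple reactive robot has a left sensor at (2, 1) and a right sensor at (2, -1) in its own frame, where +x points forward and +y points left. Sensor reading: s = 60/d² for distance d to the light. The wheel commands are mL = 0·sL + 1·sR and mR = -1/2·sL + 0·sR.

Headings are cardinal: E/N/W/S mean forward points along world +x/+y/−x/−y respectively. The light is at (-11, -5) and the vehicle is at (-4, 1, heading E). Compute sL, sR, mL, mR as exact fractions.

6/13 30/53 30/53 -3/13

left sensor world pos  = (-2, 2); dL² = 130
right sensor world pos = (-2, 0); dR² = 106
sL = 60/130 = 6/13
sR = 60/106 = 30/53
mL = 0·sL + 1·sR = 30/53
mR = -1/2·sL + 0·sR = -3/13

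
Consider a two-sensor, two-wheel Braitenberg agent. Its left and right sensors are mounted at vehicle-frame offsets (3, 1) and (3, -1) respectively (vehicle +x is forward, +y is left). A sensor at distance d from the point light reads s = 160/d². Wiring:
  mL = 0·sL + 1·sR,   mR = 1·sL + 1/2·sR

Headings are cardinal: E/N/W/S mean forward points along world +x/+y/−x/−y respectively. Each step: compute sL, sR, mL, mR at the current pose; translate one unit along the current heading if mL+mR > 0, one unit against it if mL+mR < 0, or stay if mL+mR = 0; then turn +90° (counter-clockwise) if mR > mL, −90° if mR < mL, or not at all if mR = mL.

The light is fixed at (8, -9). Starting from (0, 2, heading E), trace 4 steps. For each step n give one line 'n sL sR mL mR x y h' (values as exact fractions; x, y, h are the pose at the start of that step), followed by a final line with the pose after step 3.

n=0: pose=(0,2,E); sL=160/169, sR=32/25; mL=32/25, mR=6704/4225; mL+mR=12112/4225 → advance +1; mR−mL=1296/4225 → turn +1·90°
n=1: pose=(1,2,N); sL=8/13, sR=20/29; mL=20/29, mR=362/377; mL+mR=622/377 → advance +1; mR−mL=102/377 → turn +1·90°
n=2: pose=(1,3,W); sL=160/221, sR=160/269; mL=160/269, mR=60720/59449; mL+mR=96080/59449 → advance +1; mR−mL=25360/59449 → turn +1·90°
n=3: pose=(0,3,S); sL=16/13, sR=80/81; mL=80/81, mR=1816/1053; mL+mR=952/351 → advance +1; mR−mL=776/1053 → turn +1·90°

0 160/169 32/25 32/25 6704/4225 0 2 E
1 8/13 20/29 20/29 362/377 1 2 N
2 160/221 160/269 160/269 60720/59449 1 3 W
3 16/13 80/81 80/81 1816/1053 0 3 S
final 0 2 E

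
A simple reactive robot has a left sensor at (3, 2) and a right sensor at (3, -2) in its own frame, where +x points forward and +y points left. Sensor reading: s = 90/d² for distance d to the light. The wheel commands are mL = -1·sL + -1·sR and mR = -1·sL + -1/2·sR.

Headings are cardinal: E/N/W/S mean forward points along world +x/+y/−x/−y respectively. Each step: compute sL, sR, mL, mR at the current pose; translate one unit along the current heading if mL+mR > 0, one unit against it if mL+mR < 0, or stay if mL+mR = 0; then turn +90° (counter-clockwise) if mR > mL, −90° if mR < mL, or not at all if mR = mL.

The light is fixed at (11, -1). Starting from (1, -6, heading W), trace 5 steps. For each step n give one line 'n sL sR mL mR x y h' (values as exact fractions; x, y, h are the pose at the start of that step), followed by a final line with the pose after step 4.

n=0: pose=(1,-6,W); sL=45/109, sR=45/89; mL=-8910/9701, mR=-12915/19402; mL+mR=-30735/19402 → advance -1; mR−mL=45/178 → turn +1·90°
n=1: pose=(2,-6,S); sL=90/113, sR=18/37; mL=-5364/4181, mR=-4347/4181; mL+mR=-9711/4181 → advance -1; mR−mL=9/37 → turn +1·90°
n=2: pose=(2,-5,E); sL=9/4, sR=5/4; mL=-7/2, mR=-23/8; mL+mR=-51/8 → advance -1; mR−mL=5/8 → turn +1·90°
n=3: pose=(1,-5,N); sL=18/29, sR=18/13; mL=-756/377, mR=-495/377; mL+mR=-1251/377 → advance -1; mR−mL=9/13 → turn +1·90°
n=4: pose=(1,-6,W); sL=45/109, sR=45/89; mL=-8910/9701, mR=-12915/19402; mL+mR=-30735/19402 → advance -1; mR−mL=45/178 → turn +1·90°

0 45/109 45/89 -8910/9701 -12915/19402 1 -6 W
1 90/113 18/37 -5364/4181 -4347/4181 2 -6 S
2 9/4 5/4 -7/2 -23/8 2 -5 E
3 18/29 18/13 -756/377 -495/377 1 -5 N
4 45/109 45/89 -8910/9701 -12915/19402 1 -6 W
final 2 -6 S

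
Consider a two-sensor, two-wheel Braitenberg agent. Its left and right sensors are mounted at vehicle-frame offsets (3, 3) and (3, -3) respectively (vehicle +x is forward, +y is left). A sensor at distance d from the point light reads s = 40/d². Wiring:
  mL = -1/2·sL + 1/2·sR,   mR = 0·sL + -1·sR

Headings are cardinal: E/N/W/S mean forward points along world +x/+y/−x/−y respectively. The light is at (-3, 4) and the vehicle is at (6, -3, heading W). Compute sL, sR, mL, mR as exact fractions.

5/17 10/13 105/442 -10/13

left sensor world pos  = (3, -6); dL² = 136
right sensor world pos = (3, 0); dR² = 52
sL = 40/136 = 5/17
sR = 40/52 = 10/13
mL = -1/2·sL + 1/2·sR = 105/442
mR = 0·sL + -1·sR = -10/13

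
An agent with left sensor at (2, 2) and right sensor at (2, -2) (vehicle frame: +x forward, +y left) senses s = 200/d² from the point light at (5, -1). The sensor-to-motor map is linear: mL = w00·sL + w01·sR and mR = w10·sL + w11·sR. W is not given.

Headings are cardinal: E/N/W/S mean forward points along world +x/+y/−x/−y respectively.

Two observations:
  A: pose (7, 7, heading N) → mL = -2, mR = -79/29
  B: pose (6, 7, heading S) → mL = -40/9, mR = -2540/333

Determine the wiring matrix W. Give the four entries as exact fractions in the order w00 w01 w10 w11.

obs A: pose=(7,7,N) → sL=2, sR=50/29, mL=-2, mR=-79/29
obs B: pose=(6,7,S) → sL=40/9, sR=200/37, mL=-40/9, mR=-2540/333
sensor matrix S = [[2, 50/29], [40/9, 200/37]]; det S = 30400/9657
solve [mL_A; mL_B] = S·[w00; w01] and [mR_A; mR_B] = S·[w10; w11]:
  w00 = -1, w01 = 0, w10 = -1/2, w11 = -1

-1 0 -1/2 -1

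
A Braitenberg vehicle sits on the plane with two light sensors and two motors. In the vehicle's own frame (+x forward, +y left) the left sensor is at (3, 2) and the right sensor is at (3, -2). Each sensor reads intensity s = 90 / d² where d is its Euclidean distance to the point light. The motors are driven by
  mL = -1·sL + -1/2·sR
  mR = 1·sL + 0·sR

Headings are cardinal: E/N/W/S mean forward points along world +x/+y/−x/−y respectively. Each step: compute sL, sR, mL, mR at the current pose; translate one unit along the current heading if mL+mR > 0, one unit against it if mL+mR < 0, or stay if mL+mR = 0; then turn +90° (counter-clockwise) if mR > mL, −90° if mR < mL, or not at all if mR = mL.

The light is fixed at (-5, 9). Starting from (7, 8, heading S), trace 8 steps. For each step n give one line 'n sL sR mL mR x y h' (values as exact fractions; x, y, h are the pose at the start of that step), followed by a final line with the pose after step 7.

0 45/106 45/58 -4995/6148 45/106 7 8 S
1 90/229 90/229 -135/229 90/229 7 9 E
2 1 45/89 -223/178 1 6 9 N
3 90/73 18/13 -1827/949 90/73 6 8 W
4 45/106 45/58 -4995/6148 45/106 7 8 S
5 90/229 90/229 -135/229 90/229 7 9 E
6 1 45/89 -223/178 1 6 9 N
7 90/73 18/13 -1827/949 90/73 6 8 W
final 7 8 S

n=0: pose=(7,8,S); sL=45/106, sR=45/58; mL=-4995/6148, mR=45/106; mL+mR=-45/116 → advance -1; mR−mL=7605/6148 → turn +1·90°
n=1: pose=(7,9,E); sL=90/229, sR=90/229; mL=-135/229, mR=90/229; mL+mR=-45/229 → advance -1; mR−mL=225/229 → turn +1·90°
n=2: pose=(6,9,N); sL=1, sR=45/89; mL=-223/178, mR=1; mL+mR=-45/178 → advance -1; mR−mL=401/178 → turn +1·90°
n=3: pose=(6,8,W); sL=90/73, sR=18/13; mL=-1827/949, mR=90/73; mL+mR=-9/13 → advance -1; mR−mL=2997/949 → turn +1·90°
n=4: pose=(7,8,S); sL=45/106, sR=45/58; mL=-4995/6148, mR=45/106; mL+mR=-45/116 → advance -1; mR−mL=7605/6148 → turn +1·90°
n=5: pose=(7,9,E); sL=90/229, sR=90/229; mL=-135/229, mR=90/229; mL+mR=-45/229 → advance -1; mR−mL=225/229 → turn +1·90°
n=6: pose=(6,9,N); sL=1, sR=45/89; mL=-223/178, mR=1; mL+mR=-45/178 → advance -1; mR−mL=401/178 → turn +1·90°
n=7: pose=(6,8,W); sL=90/73, sR=18/13; mL=-1827/949, mR=90/73; mL+mR=-9/13 → advance -1; mR−mL=2997/949 → turn +1·90°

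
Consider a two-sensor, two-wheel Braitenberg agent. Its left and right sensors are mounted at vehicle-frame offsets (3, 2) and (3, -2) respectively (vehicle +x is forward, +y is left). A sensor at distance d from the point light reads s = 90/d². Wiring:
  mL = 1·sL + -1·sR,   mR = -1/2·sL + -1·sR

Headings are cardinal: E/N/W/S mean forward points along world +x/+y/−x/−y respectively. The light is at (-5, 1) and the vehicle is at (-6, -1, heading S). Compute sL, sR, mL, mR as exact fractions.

45/13 45/17 180/221 -1935/442

left sensor world pos  = (-4, -4); dL² = 26
right sensor world pos = (-8, -4); dR² = 34
sL = 90/26 = 45/13
sR = 90/34 = 45/17
mL = 1·sL + -1·sR = 180/221
mR = -1/2·sL + -1·sR = -1935/442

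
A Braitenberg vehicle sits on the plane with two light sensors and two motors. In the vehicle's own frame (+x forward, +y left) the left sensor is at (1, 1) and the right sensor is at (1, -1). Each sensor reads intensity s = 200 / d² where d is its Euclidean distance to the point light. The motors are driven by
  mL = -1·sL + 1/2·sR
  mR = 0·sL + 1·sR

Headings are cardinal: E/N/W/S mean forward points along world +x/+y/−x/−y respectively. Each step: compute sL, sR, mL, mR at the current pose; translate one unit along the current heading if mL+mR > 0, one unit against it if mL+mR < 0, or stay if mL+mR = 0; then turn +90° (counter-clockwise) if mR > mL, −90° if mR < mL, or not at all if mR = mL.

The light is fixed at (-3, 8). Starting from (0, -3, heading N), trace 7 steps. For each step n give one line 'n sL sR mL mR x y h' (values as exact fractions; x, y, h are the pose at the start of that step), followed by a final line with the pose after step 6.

n=0: pose=(0,-3,N); sL=25/13, sR=50/29; mL=-400/377, mR=50/29; mL+mR=250/377 → advance +1; mR−mL=1050/377 → turn +1·90°
n=1: pose=(0,-2,W); sL=8/5, sR=40/17; mL=-36/85, mR=40/17; mL+mR=164/85 → advance +1; mR−mL=236/85 → turn +1·90°
n=2: pose=(-1,-2,S); sL=20/13, sR=100/61; mL=-570/793, mR=100/61; mL+mR=730/793 → advance +1; mR−mL=1870/793 → turn +1·90°
n=3: pose=(-1,-3,E); sL=200/109, sR=200/153; mL=-19700/16677, mR=200/153; mL+mR=700/5559 → advance +1; mR−mL=41500/16677 → turn +1·90°
n=4: pose=(0,-3,N); sL=25/13, sR=50/29; mL=-400/377, mR=50/29; mL+mR=250/377 → advance +1; mR−mL=1050/377 → turn +1·90°
n=5: pose=(0,-2,W); sL=8/5, sR=40/17; mL=-36/85, mR=40/17; mL+mR=164/85 → advance +1; mR−mL=236/85 → turn +1·90°
n=6: pose=(-1,-2,S); sL=20/13, sR=100/61; mL=-570/793, mR=100/61; mL+mR=730/793 → advance +1; mR−mL=1870/793 → turn +1·90°

0 25/13 50/29 -400/377 50/29 0 -3 N
1 8/5 40/17 -36/85 40/17 0 -2 W
2 20/13 100/61 -570/793 100/61 -1 -2 S
3 200/109 200/153 -19700/16677 200/153 -1 -3 E
4 25/13 50/29 -400/377 50/29 0 -3 N
5 8/5 40/17 -36/85 40/17 0 -2 W
6 20/13 100/61 -570/793 100/61 -1 -2 S
final -1 -3 E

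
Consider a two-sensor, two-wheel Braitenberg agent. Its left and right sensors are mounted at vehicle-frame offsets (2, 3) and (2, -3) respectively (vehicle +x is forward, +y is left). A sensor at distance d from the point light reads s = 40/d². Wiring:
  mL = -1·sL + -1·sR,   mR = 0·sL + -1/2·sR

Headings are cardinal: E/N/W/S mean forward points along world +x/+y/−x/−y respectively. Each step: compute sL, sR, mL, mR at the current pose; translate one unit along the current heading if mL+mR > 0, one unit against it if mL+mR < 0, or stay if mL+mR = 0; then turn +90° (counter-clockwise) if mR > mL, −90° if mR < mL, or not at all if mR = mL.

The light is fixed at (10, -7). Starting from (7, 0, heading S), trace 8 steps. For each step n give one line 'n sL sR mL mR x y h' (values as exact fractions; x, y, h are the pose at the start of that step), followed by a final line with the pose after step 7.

n=0: pose=(7,0,S); sL=8/5, sR=40/61; mL=-688/305, mR=-20/61; mL+mR=-788/305 → advance -1; mR−mL=588/305 → turn +1·90°
n=1: pose=(7,1,E); sL=20/61, sR=20/13; mL=-1480/793, mR=-10/13; mL+mR=-2090/793 → advance -1; mR−mL=870/793 → turn +1·90°
n=2: pose=(6,1,N); sL=40/149, sR=40/101; mL=-10000/15049, mR=-20/101; mL+mR=-12980/15049 → advance -1; mR−mL=7020/15049 → turn +1·90°
n=3: pose=(6,0,W); sL=10/13, sR=5/17; mL=-235/221, mR=-5/34; mL+mR=-535/442 → advance -1; mR−mL=405/442 → turn +1·90°
n=4: pose=(7,0,S); sL=8/5, sR=40/61; mL=-688/305, mR=-20/61; mL+mR=-788/305 → advance -1; mR−mL=588/305 → turn +1·90°
n=5: pose=(7,1,E); sL=20/61, sR=20/13; mL=-1480/793, mR=-10/13; mL+mR=-2090/793 → advance -1; mR−mL=870/793 → turn +1·90°
n=6: pose=(6,1,N); sL=40/149, sR=40/101; mL=-10000/15049, mR=-20/101; mL+mR=-12980/15049 → advance -1; mR−mL=7020/15049 → turn +1·90°
n=7: pose=(6,0,W); sL=10/13, sR=5/17; mL=-235/221, mR=-5/34; mL+mR=-535/442 → advance -1; mR−mL=405/442 → turn +1·90°

0 8/5 40/61 -688/305 -20/61 7 0 S
1 20/61 20/13 -1480/793 -10/13 7 1 E
2 40/149 40/101 -10000/15049 -20/101 6 1 N
3 10/13 5/17 -235/221 -5/34 6 0 W
4 8/5 40/61 -688/305 -20/61 7 0 S
5 20/61 20/13 -1480/793 -10/13 7 1 E
6 40/149 40/101 -10000/15049 -20/101 6 1 N
7 10/13 5/17 -235/221 -5/34 6 0 W
final 7 0 S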